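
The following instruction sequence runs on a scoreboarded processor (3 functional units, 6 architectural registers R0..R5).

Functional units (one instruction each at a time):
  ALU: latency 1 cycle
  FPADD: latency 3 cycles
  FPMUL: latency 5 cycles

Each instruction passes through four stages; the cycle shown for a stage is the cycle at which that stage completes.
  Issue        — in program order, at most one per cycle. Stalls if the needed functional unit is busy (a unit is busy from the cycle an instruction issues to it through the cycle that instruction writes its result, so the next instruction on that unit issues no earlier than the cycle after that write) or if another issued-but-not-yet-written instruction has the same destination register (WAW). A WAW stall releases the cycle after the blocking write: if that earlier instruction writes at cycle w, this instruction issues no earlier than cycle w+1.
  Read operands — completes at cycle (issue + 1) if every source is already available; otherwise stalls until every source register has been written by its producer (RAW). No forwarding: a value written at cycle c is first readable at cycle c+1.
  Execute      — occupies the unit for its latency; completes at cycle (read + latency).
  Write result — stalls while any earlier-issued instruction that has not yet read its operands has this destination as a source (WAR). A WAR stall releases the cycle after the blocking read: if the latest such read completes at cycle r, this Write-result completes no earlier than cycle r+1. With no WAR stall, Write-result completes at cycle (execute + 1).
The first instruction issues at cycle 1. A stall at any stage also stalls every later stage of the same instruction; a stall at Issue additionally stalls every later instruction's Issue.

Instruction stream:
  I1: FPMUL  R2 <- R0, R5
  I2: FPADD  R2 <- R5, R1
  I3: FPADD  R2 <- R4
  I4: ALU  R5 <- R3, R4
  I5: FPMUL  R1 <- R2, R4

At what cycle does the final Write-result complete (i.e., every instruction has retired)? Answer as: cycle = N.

cycle = 27

t=1  I1 dispatched to FPMUL
t=2  I1 operands ready
t=7  I1 complete
t=8  R2←I1
t=9  I2 dispatched to FPADD
t=10  I2 operands ready
t=13  I2 complete
t=14  R2←I2
t=15  I3 dispatched to FPADD
t=16  I3 operands ready, I4 dispatched to ALU
t=17  I4 operands ready, I5 dispatched to FPMUL
t=18  I4 complete
t=19  I3 complete, R5←I4
t=20  R2←I3
t=21  I5 operands ready
t=26  I5 complete
t=27  R1←I5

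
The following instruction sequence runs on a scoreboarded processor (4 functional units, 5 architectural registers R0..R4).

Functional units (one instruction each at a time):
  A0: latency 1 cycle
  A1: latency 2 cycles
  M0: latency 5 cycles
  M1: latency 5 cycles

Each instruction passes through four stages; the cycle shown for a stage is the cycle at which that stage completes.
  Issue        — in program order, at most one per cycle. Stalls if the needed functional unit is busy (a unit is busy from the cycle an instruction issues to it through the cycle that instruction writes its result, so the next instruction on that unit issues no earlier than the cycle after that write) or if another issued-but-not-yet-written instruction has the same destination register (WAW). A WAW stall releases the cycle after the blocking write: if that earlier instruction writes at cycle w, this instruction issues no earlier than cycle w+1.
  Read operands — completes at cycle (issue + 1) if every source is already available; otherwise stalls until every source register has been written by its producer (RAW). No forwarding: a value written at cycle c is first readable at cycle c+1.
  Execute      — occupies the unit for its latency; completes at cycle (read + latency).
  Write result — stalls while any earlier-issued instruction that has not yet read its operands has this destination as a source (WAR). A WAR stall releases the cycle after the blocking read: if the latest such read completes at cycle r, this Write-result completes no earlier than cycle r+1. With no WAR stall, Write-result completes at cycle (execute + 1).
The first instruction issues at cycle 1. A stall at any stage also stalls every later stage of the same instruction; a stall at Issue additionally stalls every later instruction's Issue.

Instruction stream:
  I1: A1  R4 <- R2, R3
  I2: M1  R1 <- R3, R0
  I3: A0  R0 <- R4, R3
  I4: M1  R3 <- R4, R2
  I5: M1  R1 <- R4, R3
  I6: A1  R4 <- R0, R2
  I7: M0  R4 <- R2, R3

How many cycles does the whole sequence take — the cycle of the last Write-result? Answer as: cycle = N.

I1  is:1  ro:2  ex:4  wr:5
I2  is:2  ro:3  ex:8  wr:9
I3  is:3  ro:6  ex:7  wr:8  — RAW R4: wait I1 write@5
I4  is:10  ro:11  ex:16  wr:17  — struct: M1 busy until I2 writes@9
I5  is:18  ro:19  ex:24  wr:25  — struct: M1 busy until I4 writes@17
I6  is:19  ro:20  ex:22  wr:23
I7  is:24  ro:25  ex:30  wr:31  — WAW R4: wait I6 write@23

cycle = 31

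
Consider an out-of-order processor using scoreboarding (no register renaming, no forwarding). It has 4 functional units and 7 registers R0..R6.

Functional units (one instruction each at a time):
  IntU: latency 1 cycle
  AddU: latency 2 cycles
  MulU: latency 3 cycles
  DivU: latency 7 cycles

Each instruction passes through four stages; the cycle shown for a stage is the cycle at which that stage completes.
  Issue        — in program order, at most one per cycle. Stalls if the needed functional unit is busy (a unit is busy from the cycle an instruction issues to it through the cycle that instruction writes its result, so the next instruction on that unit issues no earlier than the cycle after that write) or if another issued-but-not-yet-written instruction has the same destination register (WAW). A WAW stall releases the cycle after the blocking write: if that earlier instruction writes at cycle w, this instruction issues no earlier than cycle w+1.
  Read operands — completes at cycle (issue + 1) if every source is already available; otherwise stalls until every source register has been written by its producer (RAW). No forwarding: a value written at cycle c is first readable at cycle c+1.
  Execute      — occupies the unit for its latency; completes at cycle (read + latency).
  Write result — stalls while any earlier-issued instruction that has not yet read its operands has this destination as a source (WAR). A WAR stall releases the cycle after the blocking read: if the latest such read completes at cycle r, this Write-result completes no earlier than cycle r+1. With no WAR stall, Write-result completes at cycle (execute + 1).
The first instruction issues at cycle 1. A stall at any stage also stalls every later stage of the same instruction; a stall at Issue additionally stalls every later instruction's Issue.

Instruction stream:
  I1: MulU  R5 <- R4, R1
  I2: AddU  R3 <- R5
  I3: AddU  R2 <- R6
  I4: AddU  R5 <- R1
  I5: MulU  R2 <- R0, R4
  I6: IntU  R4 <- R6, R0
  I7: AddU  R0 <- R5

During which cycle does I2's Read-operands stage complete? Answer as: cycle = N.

I1 -> (1, 2, 5, 6)
I2 -> (2, 7, 9, 10)  // RAW R5: wait I1 write@6
I3 -> (11, 12, 14, 15)  // struct: AddU busy until I2 writes@10
I4 -> (16, 17, 19, 20)  // struct: AddU busy until I3 writes@15
I5 -> (17, 18, 21, 22)
I6 -> (18, 19, 20, 21)
I7 -> (21, 22, 24, 25)  // struct: AddU busy until I4 writes@20

cycle = 7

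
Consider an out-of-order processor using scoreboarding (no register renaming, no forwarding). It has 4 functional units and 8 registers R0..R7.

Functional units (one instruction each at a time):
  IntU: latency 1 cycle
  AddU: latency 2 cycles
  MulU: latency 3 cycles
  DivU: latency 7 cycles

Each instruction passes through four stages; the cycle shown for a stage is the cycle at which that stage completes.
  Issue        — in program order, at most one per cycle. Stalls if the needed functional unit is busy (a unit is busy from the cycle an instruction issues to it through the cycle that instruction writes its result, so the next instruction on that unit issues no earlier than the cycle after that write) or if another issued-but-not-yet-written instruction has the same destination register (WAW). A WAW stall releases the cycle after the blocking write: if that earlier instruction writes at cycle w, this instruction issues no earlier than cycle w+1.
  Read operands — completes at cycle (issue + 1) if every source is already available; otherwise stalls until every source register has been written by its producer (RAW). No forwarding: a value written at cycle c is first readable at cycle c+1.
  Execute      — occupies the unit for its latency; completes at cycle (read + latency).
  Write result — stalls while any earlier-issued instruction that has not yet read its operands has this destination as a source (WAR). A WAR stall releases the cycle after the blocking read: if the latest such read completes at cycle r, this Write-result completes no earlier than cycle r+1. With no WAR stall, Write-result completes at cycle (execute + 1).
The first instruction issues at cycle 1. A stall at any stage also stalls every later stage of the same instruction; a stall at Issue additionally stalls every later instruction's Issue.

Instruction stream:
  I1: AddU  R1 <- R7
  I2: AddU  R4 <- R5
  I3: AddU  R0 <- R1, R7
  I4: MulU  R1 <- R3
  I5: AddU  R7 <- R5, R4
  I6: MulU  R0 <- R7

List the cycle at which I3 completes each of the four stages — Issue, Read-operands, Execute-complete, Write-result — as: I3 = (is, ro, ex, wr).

I3 = (11, 12, 14, 15)

I1: IS=1 RO=2 EX=4 WR=5
I2: IS=6 RO=7 EX=9 WR=10  [struct: AddU busy until I1 writes@5]
I3: IS=11 RO=12 EX=14 WR=15  [struct: AddU busy until I2 writes@10]
I4: IS=12 RO=13 EX=16 WR=17
I5: IS=16 RO=17 EX=19 WR=20  [struct: AddU busy until I3 writes@15]
I6: IS=18 RO=21 EX=24 WR=25  [struct: MulU busy until I4 writes@17; RAW R7: wait I5 write@20]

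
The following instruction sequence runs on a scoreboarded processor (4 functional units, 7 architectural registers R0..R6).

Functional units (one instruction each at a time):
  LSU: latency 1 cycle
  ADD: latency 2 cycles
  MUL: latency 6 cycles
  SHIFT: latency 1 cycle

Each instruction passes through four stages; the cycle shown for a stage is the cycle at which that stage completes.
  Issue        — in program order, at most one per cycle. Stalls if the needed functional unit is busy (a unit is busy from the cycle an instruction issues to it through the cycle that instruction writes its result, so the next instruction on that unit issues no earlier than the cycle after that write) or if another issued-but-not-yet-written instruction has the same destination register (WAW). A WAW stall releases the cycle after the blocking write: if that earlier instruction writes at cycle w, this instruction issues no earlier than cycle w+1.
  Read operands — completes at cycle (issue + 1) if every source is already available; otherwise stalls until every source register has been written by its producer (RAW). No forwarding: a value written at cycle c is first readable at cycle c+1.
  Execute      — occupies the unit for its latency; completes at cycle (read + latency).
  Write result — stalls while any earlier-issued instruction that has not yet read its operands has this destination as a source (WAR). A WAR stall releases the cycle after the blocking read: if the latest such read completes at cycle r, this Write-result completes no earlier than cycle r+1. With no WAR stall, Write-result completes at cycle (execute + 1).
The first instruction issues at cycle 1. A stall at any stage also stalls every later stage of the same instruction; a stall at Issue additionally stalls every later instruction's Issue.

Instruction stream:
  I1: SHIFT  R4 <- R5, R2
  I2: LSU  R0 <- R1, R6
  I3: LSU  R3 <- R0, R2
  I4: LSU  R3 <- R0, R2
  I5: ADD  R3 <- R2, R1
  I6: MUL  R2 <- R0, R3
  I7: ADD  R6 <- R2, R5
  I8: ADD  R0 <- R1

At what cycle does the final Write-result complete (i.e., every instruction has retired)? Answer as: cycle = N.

t=1  I1 issues→SHIFT
t=2  I1 reads, I2 issues→LSU
t=3  I1 exec-done, I2 reads
t=4  I1 writes R4, I2 exec-done
t=5  I2 writes R0
t=6  I3 issues→LSU
t=7  I3 reads
t=8  I3 exec-done
t=9  I3 writes R3
t=10  I4 issues→LSU
t=11  I4 reads
t=12  I4 exec-done
t=13  I4 writes R3
t=14  I5 issues→ADD
t=15  I5 reads, I6 issues→MUL
t=17  I5 exec-done
t=18  I5 writes R3
t=19  I6 reads, I7 issues→ADD
t=25  I6 exec-done
t=26  I6 writes R2
t=27  I7 reads
t=29  I7 exec-done
t=30  I7 writes R6
t=31  I8 issues→ADD
t=32  I8 reads
t=34  I8 exec-done
t=35  I8 writes R0

cycle = 35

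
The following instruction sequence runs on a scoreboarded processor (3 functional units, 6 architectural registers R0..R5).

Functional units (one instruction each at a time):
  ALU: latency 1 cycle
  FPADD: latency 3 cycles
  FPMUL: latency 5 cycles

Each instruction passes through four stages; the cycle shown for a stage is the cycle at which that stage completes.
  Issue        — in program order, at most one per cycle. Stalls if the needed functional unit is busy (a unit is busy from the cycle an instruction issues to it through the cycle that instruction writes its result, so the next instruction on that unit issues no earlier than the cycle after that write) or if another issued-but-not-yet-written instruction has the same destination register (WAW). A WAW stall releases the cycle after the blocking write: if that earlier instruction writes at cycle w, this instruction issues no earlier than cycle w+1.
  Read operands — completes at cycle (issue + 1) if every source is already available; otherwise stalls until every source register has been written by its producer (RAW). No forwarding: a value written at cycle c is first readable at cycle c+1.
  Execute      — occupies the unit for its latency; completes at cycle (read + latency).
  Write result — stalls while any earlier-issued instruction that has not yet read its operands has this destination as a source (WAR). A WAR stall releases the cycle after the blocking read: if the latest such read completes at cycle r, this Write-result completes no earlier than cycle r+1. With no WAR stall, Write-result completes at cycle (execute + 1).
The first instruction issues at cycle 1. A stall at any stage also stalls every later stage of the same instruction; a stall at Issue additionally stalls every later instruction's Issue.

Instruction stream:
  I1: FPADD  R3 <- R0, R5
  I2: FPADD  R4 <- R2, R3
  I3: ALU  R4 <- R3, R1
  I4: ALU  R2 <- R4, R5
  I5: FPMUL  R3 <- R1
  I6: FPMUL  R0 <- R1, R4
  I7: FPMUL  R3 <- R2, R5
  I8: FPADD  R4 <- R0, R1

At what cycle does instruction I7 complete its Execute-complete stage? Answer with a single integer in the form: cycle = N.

cycle = 40

cycle 1: I1 issues→FPADD
cycle 2: I1 reads
cycle 5: I1 exec-done
cycle 6: I1 writes R3
cycle 7: I2 issues→FPADD
cycle 8: I2 reads
cycle 11: I2 exec-done
cycle 12: I2 writes R4
cycle 13: I3 issues→ALU
cycle 14: I3 reads
cycle 15: I3 exec-done
cycle 16: I3 writes R4
cycle 17: I4 issues→ALU
cycle 18: I4 reads; I5 issues→FPMUL
cycle 19: I4 exec-done; I5 reads
cycle 20: I4 writes R2
cycle 24: I5 exec-done
cycle 25: I5 writes R3
cycle 26: I6 issues→FPMUL
cycle 27: I6 reads
cycle 32: I6 exec-done
cycle 33: I6 writes R0
cycle 34: I7 issues→FPMUL
cycle 35: I7 reads; I8 issues→FPADD
cycle 36: I8 reads
cycle 39: I8 exec-done
cycle 40: I7 exec-done; I8 writes R4
cycle 41: I7 writes R3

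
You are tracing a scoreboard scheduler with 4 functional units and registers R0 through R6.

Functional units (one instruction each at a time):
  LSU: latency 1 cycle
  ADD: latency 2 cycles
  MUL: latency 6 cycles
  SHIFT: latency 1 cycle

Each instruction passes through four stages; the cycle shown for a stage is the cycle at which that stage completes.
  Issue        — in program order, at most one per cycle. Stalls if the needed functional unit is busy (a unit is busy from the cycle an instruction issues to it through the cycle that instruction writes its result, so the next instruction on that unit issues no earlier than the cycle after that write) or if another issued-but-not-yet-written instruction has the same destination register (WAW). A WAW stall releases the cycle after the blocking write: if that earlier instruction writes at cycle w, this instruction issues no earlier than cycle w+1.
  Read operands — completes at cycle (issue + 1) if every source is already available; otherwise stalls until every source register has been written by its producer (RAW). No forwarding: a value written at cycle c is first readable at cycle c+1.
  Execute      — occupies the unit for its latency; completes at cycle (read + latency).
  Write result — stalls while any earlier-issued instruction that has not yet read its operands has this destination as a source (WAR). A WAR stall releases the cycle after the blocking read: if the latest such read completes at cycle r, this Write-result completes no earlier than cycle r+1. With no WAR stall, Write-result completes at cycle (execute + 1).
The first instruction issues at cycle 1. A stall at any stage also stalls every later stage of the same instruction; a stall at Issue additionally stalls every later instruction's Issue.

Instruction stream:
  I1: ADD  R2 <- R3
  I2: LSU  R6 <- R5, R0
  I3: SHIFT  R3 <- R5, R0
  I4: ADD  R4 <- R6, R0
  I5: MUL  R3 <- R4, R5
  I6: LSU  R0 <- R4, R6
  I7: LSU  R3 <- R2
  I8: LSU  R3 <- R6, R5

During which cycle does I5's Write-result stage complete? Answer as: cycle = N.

cycle = 18

[1] I1 dispatched to ADD
[2] I1 operands ready; I2 dispatched to LSU
[3] I2 operands ready; I3 dispatched to SHIFT
[4] I1 complete; I2 complete; I3 operands ready
[5] R2←I1; R6←I2; I3 complete
[6] R3←I3; I4 dispatched to ADD
[7] I4 operands ready; I5 dispatched to MUL
[8] I6 dispatched to LSU
[9] I4 complete
[10] R4←I4
[11] I5 operands ready; I6 operands ready
[12] I6 complete
[13] R0←I6
[17] I5 complete
[18] R3←I5
[19] I7 dispatched to LSU
[20] I7 operands ready
[21] I7 complete
[22] R3←I7
[23] I8 dispatched to LSU
[24] I8 operands ready
[25] I8 complete
[26] R3←I8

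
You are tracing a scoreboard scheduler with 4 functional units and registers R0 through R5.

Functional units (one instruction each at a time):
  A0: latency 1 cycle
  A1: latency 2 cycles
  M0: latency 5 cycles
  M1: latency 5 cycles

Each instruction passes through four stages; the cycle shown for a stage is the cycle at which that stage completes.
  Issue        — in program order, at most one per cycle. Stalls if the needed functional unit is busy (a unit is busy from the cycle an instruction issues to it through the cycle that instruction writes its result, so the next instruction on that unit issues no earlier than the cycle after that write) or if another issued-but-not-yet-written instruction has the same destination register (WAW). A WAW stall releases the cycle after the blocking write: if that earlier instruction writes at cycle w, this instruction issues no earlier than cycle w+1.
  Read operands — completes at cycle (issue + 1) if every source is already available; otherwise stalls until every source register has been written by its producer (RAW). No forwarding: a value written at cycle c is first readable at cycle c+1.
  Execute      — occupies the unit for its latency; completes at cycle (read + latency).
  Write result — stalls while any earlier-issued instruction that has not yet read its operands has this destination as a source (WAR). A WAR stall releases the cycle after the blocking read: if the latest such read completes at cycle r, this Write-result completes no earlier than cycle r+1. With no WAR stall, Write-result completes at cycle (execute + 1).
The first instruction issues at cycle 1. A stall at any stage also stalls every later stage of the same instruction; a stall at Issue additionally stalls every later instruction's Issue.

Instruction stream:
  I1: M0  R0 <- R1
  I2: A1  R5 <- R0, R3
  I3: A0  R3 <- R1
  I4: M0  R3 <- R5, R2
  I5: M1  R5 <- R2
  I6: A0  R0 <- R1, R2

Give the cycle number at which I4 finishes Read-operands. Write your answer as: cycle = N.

cycle = 13

[I1] 1/2/7/8
[I2] 2/9/11/12  (RAW R0: wait I1 write@8)
[I3] 3/4/5/10  (WAR R3: wait I2 read@9)
[I4] 11/13/18/19  (WAW R3: wait I3 write@10; RAW R5: wait I2 write@12)
[I5] 13/14/19/20  (WAW R5: wait I2 write@12)
[I6] 14/15/16/17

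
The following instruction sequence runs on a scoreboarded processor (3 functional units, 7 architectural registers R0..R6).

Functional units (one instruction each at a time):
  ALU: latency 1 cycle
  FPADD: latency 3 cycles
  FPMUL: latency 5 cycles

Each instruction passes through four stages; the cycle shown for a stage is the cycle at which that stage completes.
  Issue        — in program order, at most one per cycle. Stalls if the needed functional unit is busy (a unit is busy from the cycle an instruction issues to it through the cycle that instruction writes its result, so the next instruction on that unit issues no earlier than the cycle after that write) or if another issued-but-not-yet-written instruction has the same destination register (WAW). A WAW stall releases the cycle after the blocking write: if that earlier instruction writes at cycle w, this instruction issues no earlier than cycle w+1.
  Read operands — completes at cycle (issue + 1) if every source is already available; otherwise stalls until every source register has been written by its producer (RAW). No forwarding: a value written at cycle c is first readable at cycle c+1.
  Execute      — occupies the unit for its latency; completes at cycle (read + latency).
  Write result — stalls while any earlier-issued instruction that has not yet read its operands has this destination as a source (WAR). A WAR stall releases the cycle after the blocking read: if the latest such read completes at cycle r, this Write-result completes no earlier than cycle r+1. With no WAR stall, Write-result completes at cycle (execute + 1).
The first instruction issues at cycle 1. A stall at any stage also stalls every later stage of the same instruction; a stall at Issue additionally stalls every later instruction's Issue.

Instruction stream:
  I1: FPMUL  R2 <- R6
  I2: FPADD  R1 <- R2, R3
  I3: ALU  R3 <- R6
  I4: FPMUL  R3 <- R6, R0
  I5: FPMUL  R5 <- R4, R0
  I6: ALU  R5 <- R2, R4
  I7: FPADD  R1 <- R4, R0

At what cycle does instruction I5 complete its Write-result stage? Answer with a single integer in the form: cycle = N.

cycle = 26

1) issue 1, read 2, done 7, write 8
2) issue 2, read 9, done 12, write 13  <RAW R2: wait I1 write@8>
3) issue 3, read 4, done 5, write 10  <WAR R3: wait I2 read@9>
4) issue 11, read 12, done 17, write 18  <WAW R3: wait I3 write@10>
5) issue 19, read 20, done 25, write 26  <struct: FPMUL busy until I4 writes@18>
6) issue 27, read 28, done 29, write 30  <WAW R5: wait I5 write@26>
7) issue 28, read 29, done 32, write 33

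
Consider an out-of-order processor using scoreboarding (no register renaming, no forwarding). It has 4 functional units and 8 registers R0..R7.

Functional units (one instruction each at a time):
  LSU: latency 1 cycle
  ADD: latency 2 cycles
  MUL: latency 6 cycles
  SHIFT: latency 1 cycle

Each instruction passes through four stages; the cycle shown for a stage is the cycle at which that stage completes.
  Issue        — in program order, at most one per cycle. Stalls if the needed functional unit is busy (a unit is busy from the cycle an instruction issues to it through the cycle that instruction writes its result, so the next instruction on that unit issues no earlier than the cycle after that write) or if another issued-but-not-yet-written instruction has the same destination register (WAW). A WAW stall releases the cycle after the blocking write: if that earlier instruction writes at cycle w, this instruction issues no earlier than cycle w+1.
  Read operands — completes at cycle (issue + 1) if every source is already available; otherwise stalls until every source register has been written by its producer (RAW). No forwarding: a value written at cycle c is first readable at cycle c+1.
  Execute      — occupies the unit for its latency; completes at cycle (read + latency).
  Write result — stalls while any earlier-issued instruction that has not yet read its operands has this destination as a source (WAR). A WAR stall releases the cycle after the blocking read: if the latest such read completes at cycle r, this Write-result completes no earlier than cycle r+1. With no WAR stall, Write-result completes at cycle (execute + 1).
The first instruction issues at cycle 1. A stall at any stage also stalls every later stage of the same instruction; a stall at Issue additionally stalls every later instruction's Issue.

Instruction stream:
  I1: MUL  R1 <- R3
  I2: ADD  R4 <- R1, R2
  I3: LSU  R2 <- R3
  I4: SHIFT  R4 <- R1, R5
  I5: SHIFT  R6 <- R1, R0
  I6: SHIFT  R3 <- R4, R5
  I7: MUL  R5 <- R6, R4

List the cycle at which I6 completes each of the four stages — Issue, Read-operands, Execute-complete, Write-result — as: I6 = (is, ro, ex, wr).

I6 = (22, 23, 24, 25)

[1] issue I1 (MUL)
[2] I1 read-ops; issue I2 (ADD)
[3] issue I3 (LSU)
[4] I3 read-ops
[5] I3 finished on LSU
[8] I1 finished on MUL
[9] I1→R1
[10] I2 read-ops
[11] I3→R2
[12] I2 finished on ADD
[13] I2→R4
[14] issue I4 (SHIFT)
[15] I4 read-ops
[16] I4 finished on SHIFT
[17] I4→R4
[18] issue I5 (SHIFT)
[19] I5 read-ops
[20] I5 finished on SHIFT
[21] I5→R6
[22] issue I6 (SHIFT)
[23] I6 read-ops; issue I7 (MUL)
[24] I6 finished on SHIFT; I7 read-ops
[25] I6→R3
[30] I7 finished on MUL
[31] I7→R5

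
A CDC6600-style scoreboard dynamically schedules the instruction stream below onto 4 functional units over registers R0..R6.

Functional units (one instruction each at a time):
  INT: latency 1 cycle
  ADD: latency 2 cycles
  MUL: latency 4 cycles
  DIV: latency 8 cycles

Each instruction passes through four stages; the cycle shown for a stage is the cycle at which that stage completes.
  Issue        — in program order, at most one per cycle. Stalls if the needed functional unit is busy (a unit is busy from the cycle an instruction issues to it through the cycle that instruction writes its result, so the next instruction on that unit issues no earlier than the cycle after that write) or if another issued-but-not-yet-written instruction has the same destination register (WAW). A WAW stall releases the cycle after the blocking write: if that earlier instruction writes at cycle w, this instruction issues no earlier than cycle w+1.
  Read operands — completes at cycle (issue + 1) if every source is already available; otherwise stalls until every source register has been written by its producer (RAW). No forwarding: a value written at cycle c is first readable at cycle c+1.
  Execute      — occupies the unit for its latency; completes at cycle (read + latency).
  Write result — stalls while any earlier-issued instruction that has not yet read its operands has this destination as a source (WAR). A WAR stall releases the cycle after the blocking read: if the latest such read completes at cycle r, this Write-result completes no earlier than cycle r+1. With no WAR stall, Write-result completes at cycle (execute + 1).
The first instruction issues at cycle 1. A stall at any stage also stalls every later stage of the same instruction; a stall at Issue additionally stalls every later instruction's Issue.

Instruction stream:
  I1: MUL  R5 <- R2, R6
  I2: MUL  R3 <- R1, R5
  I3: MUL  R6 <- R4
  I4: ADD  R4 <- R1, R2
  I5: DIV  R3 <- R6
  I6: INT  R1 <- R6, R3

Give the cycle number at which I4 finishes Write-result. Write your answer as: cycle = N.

cycle = 20

cycle 1: I1 dispatched to MUL
cycle 2: I1 operands ready
cycle 6: I1 complete
cycle 7: R5←I1
cycle 8: I2 dispatched to MUL
cycle 9: I2 operands ready
cycle 13: I2 complete
cycle 14: R3←I2
cycle 15: I3 dispatched to MUL
cycle 16: I3 operands ready | I4 dispatched to ADD
cycle 17: I4 operands ready | I5 dispatched to DIV
cycle 18: I6 dispatched to INT
cycle 19: I4 complete
cycle 20: I3 complete | R4←I4
cycle 21: R6←I3
cycle 22: I5 operands ready
cycle 30: I5 complete
cycle 31: R3←I5
cycle 32: I6 operands ready
cycle 33: I6 complete
cycle 34: R1←I6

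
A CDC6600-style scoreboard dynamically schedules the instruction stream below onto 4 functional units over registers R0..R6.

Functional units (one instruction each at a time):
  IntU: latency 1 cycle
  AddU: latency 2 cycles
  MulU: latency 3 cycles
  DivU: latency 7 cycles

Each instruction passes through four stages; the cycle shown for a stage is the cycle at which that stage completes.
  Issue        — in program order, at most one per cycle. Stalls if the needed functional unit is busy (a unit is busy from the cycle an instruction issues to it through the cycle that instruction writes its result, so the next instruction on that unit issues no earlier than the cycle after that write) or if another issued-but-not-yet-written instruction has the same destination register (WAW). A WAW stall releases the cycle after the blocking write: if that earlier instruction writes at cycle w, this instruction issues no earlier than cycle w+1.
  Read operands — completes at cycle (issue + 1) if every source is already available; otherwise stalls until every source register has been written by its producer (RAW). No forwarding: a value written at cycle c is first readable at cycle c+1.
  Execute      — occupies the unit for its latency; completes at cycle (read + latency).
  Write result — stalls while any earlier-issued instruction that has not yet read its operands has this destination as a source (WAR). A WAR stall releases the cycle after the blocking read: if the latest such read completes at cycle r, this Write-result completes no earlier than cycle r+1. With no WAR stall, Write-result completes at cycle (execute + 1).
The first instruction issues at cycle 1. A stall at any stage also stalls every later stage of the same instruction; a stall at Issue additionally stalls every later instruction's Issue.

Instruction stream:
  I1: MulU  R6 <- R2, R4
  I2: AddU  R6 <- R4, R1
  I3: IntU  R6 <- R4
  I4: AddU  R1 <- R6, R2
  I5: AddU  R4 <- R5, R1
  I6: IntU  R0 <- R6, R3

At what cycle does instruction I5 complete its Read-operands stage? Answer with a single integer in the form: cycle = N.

cycle = 21

I1: IS=1 RO=2 EX=5 WR=6
I2: IS=7 RO=8 EX=10 WR=11  [WAW R6: wait I1 write@6]
I3: IS=12 RO=13 EX=14 WR=15  [WAW R6: wait I2 write@11]
I4: IS=13 RO=16 EX=18 WR=19  [RAW R6: wait I3 write@15]
I5: IS=20 RO=21 EX=23 WR=24  [struct: AddU busy until I4 writes@19]
I6: IS=21 RO=22 EX=23 WR=24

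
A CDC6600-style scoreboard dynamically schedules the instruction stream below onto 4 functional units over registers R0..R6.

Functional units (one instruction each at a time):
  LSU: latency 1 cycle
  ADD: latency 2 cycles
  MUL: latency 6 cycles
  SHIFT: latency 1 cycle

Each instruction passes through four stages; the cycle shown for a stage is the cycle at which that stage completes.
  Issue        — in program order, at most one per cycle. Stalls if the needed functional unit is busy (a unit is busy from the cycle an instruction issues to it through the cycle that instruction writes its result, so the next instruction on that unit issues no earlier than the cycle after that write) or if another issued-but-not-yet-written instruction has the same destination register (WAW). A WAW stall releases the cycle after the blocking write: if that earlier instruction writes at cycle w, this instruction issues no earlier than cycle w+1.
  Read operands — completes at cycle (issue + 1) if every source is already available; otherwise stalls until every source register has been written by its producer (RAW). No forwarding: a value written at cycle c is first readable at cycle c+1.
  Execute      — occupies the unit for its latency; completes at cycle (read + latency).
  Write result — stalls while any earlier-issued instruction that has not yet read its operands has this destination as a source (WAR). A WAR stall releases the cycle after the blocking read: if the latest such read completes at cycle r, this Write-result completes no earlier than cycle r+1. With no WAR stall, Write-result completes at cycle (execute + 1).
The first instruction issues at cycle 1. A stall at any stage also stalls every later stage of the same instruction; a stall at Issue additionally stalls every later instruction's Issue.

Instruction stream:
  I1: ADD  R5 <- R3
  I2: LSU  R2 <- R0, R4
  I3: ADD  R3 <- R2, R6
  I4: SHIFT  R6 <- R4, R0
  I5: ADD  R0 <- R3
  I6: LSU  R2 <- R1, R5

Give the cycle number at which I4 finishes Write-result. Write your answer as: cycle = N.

[1] I1→ADD
[2] I1 RO · I2→LSU
[3] I2 RO
[4] I1 EX · I2 EX
[5] I1 WR R5 · I2 WR R2
[6] I3→ADD
[7] I3 RO · I4→SHIFT
[8] I4 RO
[9] I3 EX · I4 EX
[10] I3 WR R3 · I4 WR R6
[11] I5→ADD
[12] I5 RO · I6→LSU
[13] I6 RO
[14] I5 EX · I6 EX
[15] I5 WR R0 · I6 WR R2

cycle = 10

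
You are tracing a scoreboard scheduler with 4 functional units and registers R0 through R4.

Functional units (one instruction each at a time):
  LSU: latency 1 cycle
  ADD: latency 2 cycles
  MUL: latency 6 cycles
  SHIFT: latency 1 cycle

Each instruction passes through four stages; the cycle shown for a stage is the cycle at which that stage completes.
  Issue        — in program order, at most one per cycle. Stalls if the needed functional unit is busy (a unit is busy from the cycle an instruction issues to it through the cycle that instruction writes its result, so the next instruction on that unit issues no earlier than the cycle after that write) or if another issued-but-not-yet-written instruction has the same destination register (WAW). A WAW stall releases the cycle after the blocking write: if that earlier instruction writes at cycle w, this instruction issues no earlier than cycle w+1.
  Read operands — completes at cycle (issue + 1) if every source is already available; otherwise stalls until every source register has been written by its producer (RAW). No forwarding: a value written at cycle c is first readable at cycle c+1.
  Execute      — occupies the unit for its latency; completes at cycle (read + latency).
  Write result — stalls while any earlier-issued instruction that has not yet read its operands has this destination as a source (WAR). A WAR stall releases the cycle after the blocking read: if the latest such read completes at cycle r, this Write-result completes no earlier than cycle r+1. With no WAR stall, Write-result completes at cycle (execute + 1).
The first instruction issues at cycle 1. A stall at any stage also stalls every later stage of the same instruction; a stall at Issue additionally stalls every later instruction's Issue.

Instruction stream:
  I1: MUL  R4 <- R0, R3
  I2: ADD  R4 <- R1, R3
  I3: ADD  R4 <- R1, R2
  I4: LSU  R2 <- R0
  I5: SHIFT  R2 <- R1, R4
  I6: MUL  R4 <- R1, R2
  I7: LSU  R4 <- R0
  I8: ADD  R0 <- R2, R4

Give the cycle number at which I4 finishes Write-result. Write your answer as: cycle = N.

cycle = 19

c1: I1 dispatched to MUL
c2: I1 operands ready
c8: I1 complete
c9: R4←I1
c10: I2 dispatched to ADD
c11: I2 operands ready
c13: I2 complete
c14: R4←I2
c15: I3 dispatched to ADD
c16: I3 operands ready; I4 dispatched to LSU
c17: I4 operands ready
c18: I3 complete; I4 complete
c19: R4←I3; R2←I4
c20: I5 dispatched to SHIFT
c21: I5 operands ready; I6 dispatched to MUL
c22: I5 complete
c23: R2←I5
c24: I6 operands ready
c30: I6 complete
c31: R4←I6
c32: I7 dispatched to LSU
c33: I7 operands ready; I8 dispatched to ADD
c34: I7 complete
c35: R4←I7
c36: I8 operands ready
c38: I8 complete
c39: R0←I8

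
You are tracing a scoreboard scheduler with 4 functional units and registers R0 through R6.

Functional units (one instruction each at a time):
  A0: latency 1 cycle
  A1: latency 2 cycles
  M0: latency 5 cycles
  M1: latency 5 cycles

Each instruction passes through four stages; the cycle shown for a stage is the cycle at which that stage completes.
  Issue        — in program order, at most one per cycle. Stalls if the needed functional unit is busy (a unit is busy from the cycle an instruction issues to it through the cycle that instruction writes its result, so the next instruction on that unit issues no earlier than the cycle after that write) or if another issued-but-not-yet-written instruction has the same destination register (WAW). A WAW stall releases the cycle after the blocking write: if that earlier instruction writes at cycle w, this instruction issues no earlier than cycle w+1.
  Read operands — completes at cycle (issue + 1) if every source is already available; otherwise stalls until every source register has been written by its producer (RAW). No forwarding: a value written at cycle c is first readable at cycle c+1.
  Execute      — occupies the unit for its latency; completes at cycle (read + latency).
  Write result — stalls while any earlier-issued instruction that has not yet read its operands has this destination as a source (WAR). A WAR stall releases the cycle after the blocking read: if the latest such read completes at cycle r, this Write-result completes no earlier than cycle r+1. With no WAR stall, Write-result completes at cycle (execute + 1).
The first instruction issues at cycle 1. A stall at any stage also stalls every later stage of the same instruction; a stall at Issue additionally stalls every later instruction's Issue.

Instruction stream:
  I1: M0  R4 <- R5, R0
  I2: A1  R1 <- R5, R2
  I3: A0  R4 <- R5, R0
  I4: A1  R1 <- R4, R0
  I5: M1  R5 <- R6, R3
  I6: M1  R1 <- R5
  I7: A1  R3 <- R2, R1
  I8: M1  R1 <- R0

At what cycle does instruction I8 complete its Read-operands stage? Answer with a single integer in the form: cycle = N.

c1: I1→M0
c2: I1 RO · I2→A1
c3: I2 RO
c5: I2 EX
c6: I2 WR R1
c7: I1 EX
c8: I1 WR R4
c9: I3→A0
c10: I3 RO · I4→A1
c11: I3 EX · I5→M1
c12: I3 WR R4 · I5 RO
c13: I4 RO
c15: I4 EX
c16: I4 WR R1
c17: I5 EX
c18: I5 WR R5
c19: I6→M1
c20: I6 RO · I7→A1
c25: I6 EX
c26: I6 WR R1
c27: I7 RO · I8→M1
c28: I8 RO
c29: I7 EX
c30: I7 WR R3
c33: I8 EX
c34: I8 WR R1

cycle = 28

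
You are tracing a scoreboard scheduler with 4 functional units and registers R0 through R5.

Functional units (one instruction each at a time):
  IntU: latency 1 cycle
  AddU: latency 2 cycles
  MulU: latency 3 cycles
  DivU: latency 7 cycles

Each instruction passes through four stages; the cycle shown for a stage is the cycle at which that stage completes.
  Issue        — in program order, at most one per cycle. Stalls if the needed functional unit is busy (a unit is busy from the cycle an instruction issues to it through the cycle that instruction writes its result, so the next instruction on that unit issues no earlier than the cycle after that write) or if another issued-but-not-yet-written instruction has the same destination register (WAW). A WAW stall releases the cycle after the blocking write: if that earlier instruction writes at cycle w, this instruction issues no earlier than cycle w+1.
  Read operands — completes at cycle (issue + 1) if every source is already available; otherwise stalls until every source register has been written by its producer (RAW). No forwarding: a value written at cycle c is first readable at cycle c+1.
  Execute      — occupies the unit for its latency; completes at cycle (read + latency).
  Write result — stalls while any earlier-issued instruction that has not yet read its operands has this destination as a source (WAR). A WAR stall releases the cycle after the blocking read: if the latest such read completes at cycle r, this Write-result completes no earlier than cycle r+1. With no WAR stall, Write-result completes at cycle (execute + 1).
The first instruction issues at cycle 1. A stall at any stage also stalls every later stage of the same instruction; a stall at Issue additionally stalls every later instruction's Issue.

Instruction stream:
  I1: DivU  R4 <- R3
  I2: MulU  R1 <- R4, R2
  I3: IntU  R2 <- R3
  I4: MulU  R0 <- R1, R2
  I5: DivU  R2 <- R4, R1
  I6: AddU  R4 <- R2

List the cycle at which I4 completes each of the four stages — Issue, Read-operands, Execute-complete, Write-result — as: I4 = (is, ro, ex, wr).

I4 = (16, 17, 20, 21)

I1 -> (1, 2, 9, 10)
I2 -> (2, 11, 14, 15)  // RAW R4: wait I1 write@10
I3 -> (3, 4, 5, 12)  // WAR R2: wait I2 read@11
I4 -> (16, 17, 20, 21)  // struct: MulU busy until I2 writes@15
I5 -> (17, 18, 25, 26)
I6 -> (18, 27, 29, 30)  // RAW R2: wait I5 write@26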